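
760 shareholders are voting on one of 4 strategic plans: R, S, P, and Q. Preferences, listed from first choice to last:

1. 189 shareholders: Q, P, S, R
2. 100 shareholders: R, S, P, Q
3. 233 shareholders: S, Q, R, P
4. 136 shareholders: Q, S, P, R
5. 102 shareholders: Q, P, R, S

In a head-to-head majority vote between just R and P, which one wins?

Voters preferring R to P: 333; preferring P to R: 427.
P wins the head-to-head.

P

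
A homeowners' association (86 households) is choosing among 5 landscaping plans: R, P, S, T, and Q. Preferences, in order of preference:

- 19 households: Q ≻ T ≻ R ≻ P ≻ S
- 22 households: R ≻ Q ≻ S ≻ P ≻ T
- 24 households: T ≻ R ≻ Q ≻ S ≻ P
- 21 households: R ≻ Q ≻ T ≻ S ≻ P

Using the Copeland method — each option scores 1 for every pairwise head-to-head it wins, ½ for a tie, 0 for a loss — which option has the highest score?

R

R: beats P, S, and Q; ties T → score 3.5.
P: loses to R, S, T, and Q → score 0.
S: beats P; loses to R, T, and Q → score 1.
T: beats P and S; ties R; loses to Q → score 2.5.
Q: beats P, S, and T; loses to R → score 3.
R has the best pairwise record.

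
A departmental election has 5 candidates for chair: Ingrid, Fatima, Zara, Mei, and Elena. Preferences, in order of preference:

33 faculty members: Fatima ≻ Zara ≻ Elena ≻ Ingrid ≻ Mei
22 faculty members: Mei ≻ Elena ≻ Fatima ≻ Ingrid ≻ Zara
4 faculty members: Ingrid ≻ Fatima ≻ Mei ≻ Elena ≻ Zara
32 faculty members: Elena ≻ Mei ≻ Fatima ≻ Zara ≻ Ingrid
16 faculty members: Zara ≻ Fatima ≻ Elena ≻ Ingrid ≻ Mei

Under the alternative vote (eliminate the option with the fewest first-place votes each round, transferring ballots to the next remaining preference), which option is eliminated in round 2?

Zara

Round 1: Ingrid 4, Fatima 33, Zara 16, Mei 22, Elena 32. Eliminate Ingrid.
Round 2: Fatima 37, Zara 16, Mei 22, Elena 32. Eliminate Zara.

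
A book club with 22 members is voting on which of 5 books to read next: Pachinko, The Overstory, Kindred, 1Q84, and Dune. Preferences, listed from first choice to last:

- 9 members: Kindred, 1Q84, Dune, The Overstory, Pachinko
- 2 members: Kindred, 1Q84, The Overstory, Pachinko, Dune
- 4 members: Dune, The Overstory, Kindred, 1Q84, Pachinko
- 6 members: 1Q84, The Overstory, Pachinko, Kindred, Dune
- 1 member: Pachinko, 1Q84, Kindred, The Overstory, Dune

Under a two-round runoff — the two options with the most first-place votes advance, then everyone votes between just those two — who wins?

Kindred

Round 1 first-place votes: Pachinko 1, The Overstory 0, Kindred 11, 1Q84 6, Dune 4.
Kindred and 1Q84 advance.
Runoff: Kindred is preferred to 1Q84 by 15 voters; 1Q84 by 7.
Kindred wins the runoff.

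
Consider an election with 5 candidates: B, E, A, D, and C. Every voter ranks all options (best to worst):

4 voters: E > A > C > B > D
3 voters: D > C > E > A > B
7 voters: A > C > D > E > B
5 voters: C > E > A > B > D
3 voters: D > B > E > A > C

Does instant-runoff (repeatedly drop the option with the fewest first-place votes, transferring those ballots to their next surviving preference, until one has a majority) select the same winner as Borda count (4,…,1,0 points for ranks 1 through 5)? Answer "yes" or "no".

no

Instant-runoff — R1 B 0, E 4, A 7, D 6, C 5 (B out); R2 E 4, A 7, D 6, C 5 (E out); R3 A 11, D 6, C 5 (C out); R4 A 16, D 6 (A winner). Winner: A.
Borda — scores: B 18, E 50, A 56, D 38, C 58. Winner: C.
The two methods disagree.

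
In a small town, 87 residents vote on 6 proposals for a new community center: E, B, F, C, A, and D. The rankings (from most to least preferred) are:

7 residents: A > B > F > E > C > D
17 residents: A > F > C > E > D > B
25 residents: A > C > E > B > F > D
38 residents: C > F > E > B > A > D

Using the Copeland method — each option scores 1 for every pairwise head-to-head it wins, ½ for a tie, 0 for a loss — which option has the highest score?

E: beats B and D; loses to F, C, and A → score 2.
B: beats D; loses to E, F, C, and A → score 1.
F: beats E, B, and D; loses to C and A → score 3.
C: beats E, B, F, and D; loses to A → score 4.
A: beats E, B, F, C, and D → score 5.
D: loses to E, B, F, C, and A → score 0.
A has the best pairwise record.

A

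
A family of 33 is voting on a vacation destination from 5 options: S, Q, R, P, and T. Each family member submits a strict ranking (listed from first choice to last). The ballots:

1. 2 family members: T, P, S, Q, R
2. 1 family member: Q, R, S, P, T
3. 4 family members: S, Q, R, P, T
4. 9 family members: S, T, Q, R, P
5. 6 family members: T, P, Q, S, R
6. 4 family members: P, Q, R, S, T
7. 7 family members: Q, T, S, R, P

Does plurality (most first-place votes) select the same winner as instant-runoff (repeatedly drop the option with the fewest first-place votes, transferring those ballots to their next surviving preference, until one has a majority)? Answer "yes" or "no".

Plurality — first-place votes: S 13, Q 8, R 0, P 4, T 8. Winner: S.
Instant-runoff — R1 S 13, Q 8, R 0, P 4, T 8 (R out); R2 S 13, Q 8, P 4, T 8 (P out); R3 S 13, Q 12, T 8 (T out); R4 S 15, Q 18 (Q winner). Winner: Q.
The two methods disagree.

no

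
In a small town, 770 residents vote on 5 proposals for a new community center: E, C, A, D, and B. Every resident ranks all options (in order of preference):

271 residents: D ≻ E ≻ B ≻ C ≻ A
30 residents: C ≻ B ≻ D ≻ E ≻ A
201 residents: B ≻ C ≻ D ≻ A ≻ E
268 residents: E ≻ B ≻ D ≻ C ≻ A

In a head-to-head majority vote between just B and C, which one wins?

Voters preferring B to C: 740; preferring C to B: 30.
B wins the head-to-head.

B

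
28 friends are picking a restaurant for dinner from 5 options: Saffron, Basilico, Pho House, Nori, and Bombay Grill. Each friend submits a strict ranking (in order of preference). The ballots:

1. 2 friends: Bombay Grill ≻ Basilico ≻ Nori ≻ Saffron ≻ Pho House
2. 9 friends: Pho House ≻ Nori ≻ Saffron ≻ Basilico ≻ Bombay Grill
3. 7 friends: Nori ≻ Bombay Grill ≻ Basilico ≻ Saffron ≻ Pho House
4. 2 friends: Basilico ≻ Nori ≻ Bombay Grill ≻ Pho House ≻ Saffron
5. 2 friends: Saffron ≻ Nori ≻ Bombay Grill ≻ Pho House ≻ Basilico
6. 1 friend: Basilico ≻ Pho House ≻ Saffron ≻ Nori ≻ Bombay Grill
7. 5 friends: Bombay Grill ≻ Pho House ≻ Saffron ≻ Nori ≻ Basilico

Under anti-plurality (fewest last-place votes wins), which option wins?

Last-place votes: Saffron 2, Basilico 7, Pho House 9, Nori 0, Bombay Grill 10.
Nori is ranked last by the fewest voters, so Nori wins.

Nori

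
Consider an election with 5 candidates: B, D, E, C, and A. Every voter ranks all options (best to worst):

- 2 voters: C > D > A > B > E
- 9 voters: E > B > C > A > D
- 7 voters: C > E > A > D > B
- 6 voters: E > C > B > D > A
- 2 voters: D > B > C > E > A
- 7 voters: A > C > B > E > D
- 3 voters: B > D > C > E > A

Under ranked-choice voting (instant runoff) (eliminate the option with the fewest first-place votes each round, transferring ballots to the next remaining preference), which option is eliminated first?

Round 1: B 3, D 2, E 15, C 9, A 7. Eliminate D.

D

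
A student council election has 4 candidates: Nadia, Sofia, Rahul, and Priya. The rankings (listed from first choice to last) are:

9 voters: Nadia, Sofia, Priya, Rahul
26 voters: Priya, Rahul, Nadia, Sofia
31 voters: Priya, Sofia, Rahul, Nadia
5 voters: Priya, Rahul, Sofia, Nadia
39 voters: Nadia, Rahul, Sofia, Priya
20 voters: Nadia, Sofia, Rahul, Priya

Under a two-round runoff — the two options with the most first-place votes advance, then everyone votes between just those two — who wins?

Round 1 first-place votes: Nadia 68, Sofia 0, Rahul 0, Priya 62.
Nadia and Priya advance.
Runoff: Nadia is preferred to Priya by 68 voters; Priya by 62.
Nadia wins the runoff.

Nadia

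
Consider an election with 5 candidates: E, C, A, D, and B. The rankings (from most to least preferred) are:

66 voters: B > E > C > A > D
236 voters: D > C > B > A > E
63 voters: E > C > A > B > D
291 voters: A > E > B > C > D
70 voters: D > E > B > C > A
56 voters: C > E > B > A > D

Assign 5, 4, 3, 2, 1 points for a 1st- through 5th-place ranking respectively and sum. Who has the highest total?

E: 66·4 + 236·1 + 63·5 + 291·4 + 70·4 + 56·4 = 2483
C: 66·3 + 236·4 + 63·4 + 291·2 + 70·2 + 56·5 = 2396
A: 66·2 + 236·2 + 63·3 + 291·5 + 70·1 + 56·2 = 2430
D: 66·1 + 236·5 + 63·1 + 291·1 + 70·5 + 56·1 = 2006
B: 66·5 + 236·3 + 63·2 + 291·3 + 70·3 + 56·3 = 2415
E has the highest Borda score (2483).

E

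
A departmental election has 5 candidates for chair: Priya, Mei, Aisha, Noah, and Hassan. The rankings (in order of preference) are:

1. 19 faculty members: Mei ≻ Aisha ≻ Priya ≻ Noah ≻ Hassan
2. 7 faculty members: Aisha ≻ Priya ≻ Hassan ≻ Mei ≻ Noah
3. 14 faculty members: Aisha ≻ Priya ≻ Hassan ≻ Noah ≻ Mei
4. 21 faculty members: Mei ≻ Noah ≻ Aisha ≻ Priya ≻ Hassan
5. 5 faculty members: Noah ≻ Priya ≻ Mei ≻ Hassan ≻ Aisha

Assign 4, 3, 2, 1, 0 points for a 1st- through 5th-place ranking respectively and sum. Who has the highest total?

Aisha

Priya: 19·2 + 7·3 + 14·3 + 21·1 + 5·3 = 137
Mei: 19·4 + 7·1 + 14·0 + 21·4 + 5·2 = 177
Aisha: 19·3 + 7·4 + 14·4 + 21·2 + 5·0 = 183
Noah: 19·1 + 7·0 + 14·1 + 21·3 + 5·4 = 116
Hassan: 19·0 + 7·2 + 14·2 + 21·0 + 5·1 = 47
Aisha has the highest Borda score (183).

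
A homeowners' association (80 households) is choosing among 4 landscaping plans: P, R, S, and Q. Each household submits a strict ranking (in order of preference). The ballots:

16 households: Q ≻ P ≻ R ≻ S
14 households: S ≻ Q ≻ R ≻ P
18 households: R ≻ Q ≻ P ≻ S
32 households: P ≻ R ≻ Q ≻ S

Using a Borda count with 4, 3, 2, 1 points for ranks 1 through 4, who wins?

P: 16·3 + 14·1 + 18·2 + 32·4 = 226
R: 16·2 + 14·2 + 18·4 + 32·3 = 228
S: 16·1 + 14·4 + 18·1 + 32·1 = 122
Q: 16·4 + 14·3 + 18·3 + 32·2 = 224
R has the highest Borda score (228).

R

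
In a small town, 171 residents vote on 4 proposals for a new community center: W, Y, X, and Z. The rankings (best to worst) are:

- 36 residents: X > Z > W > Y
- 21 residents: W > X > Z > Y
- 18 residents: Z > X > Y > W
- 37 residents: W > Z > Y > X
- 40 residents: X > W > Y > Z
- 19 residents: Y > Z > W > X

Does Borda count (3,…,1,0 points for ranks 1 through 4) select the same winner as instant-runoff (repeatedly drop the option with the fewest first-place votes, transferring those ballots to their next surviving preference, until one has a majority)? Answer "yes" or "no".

no

Borda — scores: W 309, Y 152, X 306, Z 259. Winner: W.
Instant-runoff — R1 W 58, Y 19, X 76, Z 18 (Z out); R2 W 58, Y 19, X 94 (X winner). Winner: X.
The two methods disagree.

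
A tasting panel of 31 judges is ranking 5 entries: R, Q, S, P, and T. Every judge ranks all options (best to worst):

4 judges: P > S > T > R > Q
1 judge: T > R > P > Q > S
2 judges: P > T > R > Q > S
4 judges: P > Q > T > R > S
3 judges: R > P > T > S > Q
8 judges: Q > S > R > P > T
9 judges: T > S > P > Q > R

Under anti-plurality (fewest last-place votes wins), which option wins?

Last-place votes: R 9, Q 7, S 7, P 0, T 8.
P is ranked last by the fewest voters, so P wins.

P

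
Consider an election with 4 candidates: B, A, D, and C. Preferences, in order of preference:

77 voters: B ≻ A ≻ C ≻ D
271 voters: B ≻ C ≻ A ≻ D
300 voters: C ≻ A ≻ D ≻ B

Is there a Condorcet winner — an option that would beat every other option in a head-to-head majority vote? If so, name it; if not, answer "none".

B vs A: 348–300 for B.
B vs D: 348–300 for B.
B vs C: 348–300 for B.
B beats every other option head-to-head.

B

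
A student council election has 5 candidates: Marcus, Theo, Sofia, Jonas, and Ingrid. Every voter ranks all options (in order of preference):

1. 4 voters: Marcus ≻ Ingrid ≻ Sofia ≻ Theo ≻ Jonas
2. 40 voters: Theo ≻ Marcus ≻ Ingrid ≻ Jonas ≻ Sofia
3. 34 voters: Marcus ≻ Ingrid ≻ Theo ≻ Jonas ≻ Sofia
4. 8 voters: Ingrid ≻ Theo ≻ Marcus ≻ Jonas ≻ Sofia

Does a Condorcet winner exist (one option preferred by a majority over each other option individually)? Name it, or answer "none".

Checking pairwise contests:
Theo beats Marcus 48–38.
Ingrid beats Theo 46–40.
Marcus beats Sofia 86–0.
Marcus beats Jonas 86–0.
Marcus beats Ingrid 78–8.
Every option loses at least one head-to-head, so there is no Condorcet winner.

none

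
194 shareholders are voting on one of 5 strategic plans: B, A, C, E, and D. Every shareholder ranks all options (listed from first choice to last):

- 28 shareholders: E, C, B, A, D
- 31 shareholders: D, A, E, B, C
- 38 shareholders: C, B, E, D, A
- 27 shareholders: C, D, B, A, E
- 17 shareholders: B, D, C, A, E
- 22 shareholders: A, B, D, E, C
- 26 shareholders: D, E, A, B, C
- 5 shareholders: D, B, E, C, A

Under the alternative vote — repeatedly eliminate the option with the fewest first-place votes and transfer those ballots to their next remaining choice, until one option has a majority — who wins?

D

Round 1: B 17, A 22, C 65, E 28, D 62. Eliminate B.
Round 2: A 22, C 65, E 28, D 79. Eliminate A.
Round 3: C 65, E 28, D 101. D has a majority.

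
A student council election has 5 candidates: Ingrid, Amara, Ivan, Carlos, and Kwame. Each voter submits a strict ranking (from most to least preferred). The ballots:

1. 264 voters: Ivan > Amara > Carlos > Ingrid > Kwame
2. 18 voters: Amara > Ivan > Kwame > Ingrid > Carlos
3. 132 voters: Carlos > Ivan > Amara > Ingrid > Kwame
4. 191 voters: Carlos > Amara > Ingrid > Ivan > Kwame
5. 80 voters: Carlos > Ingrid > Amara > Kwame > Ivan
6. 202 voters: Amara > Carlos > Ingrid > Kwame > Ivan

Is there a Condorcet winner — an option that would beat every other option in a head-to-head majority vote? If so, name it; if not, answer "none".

Amara vs Ingrid: 807–80 for Amara.
Amara vs Ivan: 491–396 for Amara.
Amara vs Carlos: 484–403 for Amara.
Amara vs Kwame: 887–0 for Amara.
Amara beats every other option head-to-head.

Amara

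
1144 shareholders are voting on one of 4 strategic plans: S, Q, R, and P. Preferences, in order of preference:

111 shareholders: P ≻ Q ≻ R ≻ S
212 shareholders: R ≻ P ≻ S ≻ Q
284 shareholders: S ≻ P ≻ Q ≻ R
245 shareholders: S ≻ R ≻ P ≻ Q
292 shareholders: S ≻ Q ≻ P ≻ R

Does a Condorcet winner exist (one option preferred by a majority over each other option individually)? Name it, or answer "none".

S

S vs Q: 1033–111 for S.
S vs R: 821–323 for S.
S vs P: 821–323 for S.
S beats every other option head-to-head.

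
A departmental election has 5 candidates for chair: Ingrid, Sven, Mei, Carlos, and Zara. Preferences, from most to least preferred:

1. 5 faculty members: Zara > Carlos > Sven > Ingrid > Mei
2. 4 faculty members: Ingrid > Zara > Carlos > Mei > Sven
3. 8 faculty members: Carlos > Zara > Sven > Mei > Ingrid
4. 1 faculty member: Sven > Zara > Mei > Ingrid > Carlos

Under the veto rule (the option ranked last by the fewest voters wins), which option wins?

Last-place votes: Ingrid 8, Sven 4, Mei 5, Carlos 1, Zara 0.
Zara is ranked last by the fewest voters, so Zara wins.

Zara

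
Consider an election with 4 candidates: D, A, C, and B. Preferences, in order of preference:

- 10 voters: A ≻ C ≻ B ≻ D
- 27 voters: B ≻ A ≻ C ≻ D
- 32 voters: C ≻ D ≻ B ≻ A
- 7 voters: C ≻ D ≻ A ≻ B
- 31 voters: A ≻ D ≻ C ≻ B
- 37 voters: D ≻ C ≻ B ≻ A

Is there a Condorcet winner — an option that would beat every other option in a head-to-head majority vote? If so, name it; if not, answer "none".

C vs D: 76–68 for C.
C vs A: 76–68 for C.
C vs B: 117–27 for C.
C beats every other option head-to-head.

C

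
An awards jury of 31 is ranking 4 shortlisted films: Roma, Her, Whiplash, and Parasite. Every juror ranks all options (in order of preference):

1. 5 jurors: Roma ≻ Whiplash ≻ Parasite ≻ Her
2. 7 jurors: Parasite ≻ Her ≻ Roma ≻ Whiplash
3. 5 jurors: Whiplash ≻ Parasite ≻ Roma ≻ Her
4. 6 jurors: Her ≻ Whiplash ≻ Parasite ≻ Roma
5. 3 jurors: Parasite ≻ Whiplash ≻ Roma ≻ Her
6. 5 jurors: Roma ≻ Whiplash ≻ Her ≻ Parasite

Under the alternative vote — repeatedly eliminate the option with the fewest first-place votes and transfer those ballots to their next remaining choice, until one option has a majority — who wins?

Round 1: Roma 10, Her 6, Whiplash 5, Parasite 10. Eliminate Whiplash.
Round 2: Roma 10, Her 6, Parasite 15. Eliminate Her.
Round 3: Roma 10, Parasite 21. Parasite has a majority.

Parasite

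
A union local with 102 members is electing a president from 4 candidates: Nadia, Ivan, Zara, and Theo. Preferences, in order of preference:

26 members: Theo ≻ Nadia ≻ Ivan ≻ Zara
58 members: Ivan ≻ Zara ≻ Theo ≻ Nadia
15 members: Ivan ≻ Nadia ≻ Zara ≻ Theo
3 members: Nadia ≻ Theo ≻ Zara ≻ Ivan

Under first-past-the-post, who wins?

First-place votes: Nadia 3, Ivan 73, Zara 0, Theo 26.
Ivan has the most first-place votes.

Ivan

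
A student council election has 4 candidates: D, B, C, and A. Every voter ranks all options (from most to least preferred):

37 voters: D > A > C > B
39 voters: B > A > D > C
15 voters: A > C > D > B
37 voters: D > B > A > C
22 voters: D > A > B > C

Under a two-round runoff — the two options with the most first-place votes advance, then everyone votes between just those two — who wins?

D

Round 1 first-place votes: D 96, B 39, C 0, A 15.
D and B advance.
Runoff: D is preferred to B by 111 voters; B by 39.
D wins the runoff.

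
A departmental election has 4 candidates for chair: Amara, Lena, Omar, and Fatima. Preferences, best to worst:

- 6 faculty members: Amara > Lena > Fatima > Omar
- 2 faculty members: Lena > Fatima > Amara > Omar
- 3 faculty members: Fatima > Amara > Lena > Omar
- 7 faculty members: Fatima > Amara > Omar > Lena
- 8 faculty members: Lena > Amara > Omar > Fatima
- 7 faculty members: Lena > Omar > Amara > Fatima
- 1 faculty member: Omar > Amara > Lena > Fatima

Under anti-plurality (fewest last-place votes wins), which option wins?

Last-place votes: Amara 0, Lena 7, Omar 11, Fatima 16.
Amara is ranked last by the fewest voters, so Amara wins.

Amara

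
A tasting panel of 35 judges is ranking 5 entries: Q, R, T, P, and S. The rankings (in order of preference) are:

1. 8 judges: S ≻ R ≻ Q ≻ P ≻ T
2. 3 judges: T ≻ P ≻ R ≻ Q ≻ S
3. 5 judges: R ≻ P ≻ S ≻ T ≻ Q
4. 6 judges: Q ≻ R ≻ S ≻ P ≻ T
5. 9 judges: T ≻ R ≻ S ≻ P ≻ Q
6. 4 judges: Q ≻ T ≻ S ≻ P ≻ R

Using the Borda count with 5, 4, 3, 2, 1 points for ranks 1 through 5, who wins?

Q: 8·3 + 3·2 + 5·1 + 6·5 + 9·1 + 4·5 = 94
R: 8·4 + 3·3 + 5·5 + 6·4 + 9·4 + 4·1 = 130
T: 8·1 + 3·5 + 5·2 + 6·1 + 9·5 + 4·4 = 100
P: 8·2 + 3·4 + 5·4 + 6·2 + 9·2 + 4·2 = 86
S: 8·5 + 3·1 + 5·3 + 6·3 + 9·3 + 4·3 = 115
R has the highest Borda score (130).

R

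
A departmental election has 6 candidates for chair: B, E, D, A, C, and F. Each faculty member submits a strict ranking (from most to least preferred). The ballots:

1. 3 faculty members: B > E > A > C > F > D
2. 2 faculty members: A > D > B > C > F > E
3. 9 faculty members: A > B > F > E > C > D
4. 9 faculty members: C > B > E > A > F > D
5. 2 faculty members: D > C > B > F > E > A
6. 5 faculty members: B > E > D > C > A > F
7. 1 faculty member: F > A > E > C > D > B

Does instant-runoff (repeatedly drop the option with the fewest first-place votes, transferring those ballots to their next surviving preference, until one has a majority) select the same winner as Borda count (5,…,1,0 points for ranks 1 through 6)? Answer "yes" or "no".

Instant-runoff — R1 B 8, E 0, D 2, A 11, C 9, F 1 (E out); R2 B 8, D 2, A 11, C 9, F 1 (F out); R3 B 8, D 2, A 12, C 9 (D out); R4 B 8, A 12, C 11 (B out); R5 A 15, C 16 (C winner). Winner: C.
Borda — scores: B 124, E 82, D 34, A 91, C 84, F 50. Winner: B.
The two methods disagree.

no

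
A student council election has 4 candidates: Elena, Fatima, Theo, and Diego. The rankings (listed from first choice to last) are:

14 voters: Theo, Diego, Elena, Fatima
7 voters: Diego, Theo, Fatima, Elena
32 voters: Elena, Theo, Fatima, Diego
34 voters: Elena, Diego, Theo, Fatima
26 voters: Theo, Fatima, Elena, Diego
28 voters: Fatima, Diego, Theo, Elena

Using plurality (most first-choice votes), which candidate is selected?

Elena

First-place votes: Elena 66, Fatima 28, Theo 40, Diego 7.
Elena has the most first-place votes.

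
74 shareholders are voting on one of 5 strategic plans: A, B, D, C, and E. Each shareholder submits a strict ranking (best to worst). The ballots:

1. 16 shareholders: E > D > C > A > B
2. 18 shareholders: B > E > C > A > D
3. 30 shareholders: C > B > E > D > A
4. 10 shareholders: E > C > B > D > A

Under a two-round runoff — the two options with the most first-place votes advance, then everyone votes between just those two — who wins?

E

Round 1 first-place votes: A 0, B 18, D 0, C 30, E 26.
C and E advance.
Runoff: C is preferred to E by 30 voters; E by 44.
E wins the runoff.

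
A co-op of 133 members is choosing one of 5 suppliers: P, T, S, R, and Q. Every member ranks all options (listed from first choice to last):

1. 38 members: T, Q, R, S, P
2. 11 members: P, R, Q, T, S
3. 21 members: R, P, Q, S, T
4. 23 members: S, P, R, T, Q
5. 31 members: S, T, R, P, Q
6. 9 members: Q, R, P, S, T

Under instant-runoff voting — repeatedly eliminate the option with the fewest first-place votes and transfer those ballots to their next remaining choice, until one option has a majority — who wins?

R

Round 1: P 11, T 38, S 54, R 21, Q 9. Eliminate Q.
Round 2: P 11, T 38, S 54, R 30. Eliminate P.
Round 3: T 38, S 54, R 41. Eliminate T.
Round 4: S 54, R 79. R has a majority.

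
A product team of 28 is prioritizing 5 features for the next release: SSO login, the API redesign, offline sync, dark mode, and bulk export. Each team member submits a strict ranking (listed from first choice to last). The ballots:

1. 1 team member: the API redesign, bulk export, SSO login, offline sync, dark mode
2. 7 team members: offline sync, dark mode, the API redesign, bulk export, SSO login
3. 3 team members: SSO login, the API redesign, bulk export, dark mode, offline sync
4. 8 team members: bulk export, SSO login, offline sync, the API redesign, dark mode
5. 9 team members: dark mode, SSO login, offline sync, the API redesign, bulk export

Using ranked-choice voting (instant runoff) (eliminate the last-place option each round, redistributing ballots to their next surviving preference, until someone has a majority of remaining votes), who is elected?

dark mode

Round 1: SSO login 3, the API redesign 1, offline sync 7, dark mode 9, bulk export 8. Eliminate the API redesign.
Round 2: SSO login 3, offline sync 7, dark mode 9, bulk export 9. Eliminate SSO login.
Round 3: offline sync 7, dark mode 9, bulk export 12. Eliminate offline sync.
Round 4: dark mode 16, bulk export 12. Dark mode has a majority.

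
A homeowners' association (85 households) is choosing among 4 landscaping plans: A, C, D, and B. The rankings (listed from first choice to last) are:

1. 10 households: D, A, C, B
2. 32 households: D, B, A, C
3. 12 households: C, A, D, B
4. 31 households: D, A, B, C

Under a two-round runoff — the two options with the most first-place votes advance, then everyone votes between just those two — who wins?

Round 1 first-place votes: A 0, C 12, D 73, B 0.
D and C advance.
Runoff: D is preferred to C by 73 voters; C by 12.
D wins the runoff.

D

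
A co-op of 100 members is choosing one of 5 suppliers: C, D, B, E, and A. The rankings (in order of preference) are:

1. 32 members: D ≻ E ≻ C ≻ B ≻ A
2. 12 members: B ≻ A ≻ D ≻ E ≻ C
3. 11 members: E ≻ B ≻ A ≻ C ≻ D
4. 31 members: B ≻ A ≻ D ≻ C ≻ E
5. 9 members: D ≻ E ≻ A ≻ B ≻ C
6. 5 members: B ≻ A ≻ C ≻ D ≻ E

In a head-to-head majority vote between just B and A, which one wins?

B

Voters preferring B to A: 91; preferring A to B: 9.
B wins the head-to-head.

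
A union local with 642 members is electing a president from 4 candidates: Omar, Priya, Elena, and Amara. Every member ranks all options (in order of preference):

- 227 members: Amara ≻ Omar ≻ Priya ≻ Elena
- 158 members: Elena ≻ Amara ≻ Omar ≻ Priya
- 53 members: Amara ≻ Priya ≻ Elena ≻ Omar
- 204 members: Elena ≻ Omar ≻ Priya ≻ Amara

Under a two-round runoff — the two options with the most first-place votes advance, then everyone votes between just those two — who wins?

Round 1 first-place votes: Omar 0, Priya 0, Elena 362, Amara 280.
Elena and Amara advance.
Runoff: Elena is preferred to Amara by 362 voters; Amara by 280.
Elena wins the runoff.

Elena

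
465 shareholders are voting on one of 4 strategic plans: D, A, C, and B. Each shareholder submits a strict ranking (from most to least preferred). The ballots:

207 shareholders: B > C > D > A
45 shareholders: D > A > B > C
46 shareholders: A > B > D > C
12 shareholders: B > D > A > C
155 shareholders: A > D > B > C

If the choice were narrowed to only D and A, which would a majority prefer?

Voters preferring D to A: 264; preferring A to D: 201.
D wins the head-to-head.

D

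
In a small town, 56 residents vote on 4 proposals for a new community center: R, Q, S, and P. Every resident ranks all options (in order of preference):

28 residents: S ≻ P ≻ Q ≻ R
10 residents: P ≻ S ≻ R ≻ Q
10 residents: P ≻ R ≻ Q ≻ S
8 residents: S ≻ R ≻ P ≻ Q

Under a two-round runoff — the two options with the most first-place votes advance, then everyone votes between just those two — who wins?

Round 1 first-place votes: R 0, Q 0, S 36, P 20.
S and P advance.
Runoff: S is preferred to P by 36 voters; P by 20.
S wins the runoff.

S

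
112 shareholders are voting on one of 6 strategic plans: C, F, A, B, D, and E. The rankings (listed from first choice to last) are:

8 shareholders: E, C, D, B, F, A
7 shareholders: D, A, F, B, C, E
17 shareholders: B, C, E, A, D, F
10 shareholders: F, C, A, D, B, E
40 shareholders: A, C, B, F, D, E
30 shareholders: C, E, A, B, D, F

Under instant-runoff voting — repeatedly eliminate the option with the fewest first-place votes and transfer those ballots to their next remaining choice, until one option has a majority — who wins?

C

Round 1: C 30, F 10, A 40, B 17, D 7, E 8. Eliminate D.
Round 2: C 30, F 10, A 47, B 17, E 8. Eliminate E.
Round 3: C 38, F 10, A 47, B 17. Eliminate F.
Round 4: C 48, A 47, B 17. Eliminate B.
Round 5: C 65, A 47. C has a majority.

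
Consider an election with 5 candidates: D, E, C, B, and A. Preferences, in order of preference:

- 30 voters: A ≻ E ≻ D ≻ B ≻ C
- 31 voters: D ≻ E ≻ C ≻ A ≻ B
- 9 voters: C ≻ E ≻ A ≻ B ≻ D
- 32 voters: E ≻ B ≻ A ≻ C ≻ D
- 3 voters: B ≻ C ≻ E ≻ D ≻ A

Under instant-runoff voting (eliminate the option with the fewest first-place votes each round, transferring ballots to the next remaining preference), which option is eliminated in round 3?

A

Round 1: D 31, E 32, C 9, B 3, A 30. Eliminate B.
Round 2: D 31, E 32, C 12, A 30. Eliminate C.
Round 3: D 31, E 44, A 30. Eliminate A.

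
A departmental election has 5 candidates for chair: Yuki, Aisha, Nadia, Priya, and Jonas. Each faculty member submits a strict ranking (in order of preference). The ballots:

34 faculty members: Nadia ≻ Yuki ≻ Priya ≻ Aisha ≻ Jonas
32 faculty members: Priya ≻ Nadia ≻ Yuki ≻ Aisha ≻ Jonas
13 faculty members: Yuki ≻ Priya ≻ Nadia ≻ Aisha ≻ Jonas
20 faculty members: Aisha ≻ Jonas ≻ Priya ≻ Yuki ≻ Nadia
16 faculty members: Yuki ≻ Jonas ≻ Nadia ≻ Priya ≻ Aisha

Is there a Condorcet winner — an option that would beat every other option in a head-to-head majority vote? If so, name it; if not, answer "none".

Checking pairwise contests:
Nadia beats Yuki 66–49.
Yuki beats Aisha 95–20.
Priya beats Nadia 65–50.
Yuki beats Priya 63–52.
Yuki beats Jonas 95–20.
Every option loses at least one head-to-head, so there is no Condorcet winner.

none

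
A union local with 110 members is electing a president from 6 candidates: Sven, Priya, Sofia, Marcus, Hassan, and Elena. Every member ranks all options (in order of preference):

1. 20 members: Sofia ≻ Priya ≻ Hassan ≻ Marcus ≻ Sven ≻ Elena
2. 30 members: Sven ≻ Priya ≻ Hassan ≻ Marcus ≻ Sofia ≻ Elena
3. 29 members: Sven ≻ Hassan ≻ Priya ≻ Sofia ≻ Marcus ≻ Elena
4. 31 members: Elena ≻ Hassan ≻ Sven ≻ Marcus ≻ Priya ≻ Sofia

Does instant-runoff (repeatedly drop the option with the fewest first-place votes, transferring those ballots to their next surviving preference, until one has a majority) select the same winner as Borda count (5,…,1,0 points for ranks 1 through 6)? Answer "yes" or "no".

Instant-runoff — R1 Sven 59, Priya 0, Sofia 20, Marcus 0, Hassan 0, Elena 31 (Sven winner). Winner: Sven.
Borda — scores: Sven 408, Priya 318, Sofia 188, Marcus 191, Hassan 390, Elena 155. Winner: Sven.
The two methods agree.

yes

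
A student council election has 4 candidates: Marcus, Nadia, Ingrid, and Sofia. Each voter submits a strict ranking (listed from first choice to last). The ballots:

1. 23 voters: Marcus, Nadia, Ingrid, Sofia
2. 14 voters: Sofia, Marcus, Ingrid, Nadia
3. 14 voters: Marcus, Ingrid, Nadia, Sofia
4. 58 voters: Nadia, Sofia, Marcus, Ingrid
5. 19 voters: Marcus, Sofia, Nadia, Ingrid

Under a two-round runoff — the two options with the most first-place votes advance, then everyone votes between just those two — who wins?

Round 1 first-place votes: Marcus 56, Nadia 58, Ingrid 0, Sofia 14.
Nadia and Marcus advance.
Runoff: Nadia is preferred to Marcus by 58 voters; Marcus by 70.
Marcus wins the runoff.

Marcus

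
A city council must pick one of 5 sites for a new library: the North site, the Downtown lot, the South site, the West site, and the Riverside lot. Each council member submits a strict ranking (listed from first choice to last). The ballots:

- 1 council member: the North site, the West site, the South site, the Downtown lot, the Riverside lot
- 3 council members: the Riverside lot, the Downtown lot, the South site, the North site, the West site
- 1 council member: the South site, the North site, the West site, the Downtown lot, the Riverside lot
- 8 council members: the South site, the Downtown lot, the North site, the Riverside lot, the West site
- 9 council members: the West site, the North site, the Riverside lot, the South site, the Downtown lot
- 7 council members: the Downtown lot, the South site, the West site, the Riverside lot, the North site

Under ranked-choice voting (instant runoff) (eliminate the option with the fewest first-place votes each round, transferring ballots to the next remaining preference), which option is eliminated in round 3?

Round 1: the North site 1, the Downtown lot 7, the South site 9, the West site 9, the Riverside lot 3. Eliminate the North site.
Round 2: the Downtown lot 7, the South site 9, the West site 10, the Riverside lot 3. Eliminate the Riverside lot.
Round 3: the Downtown lot 10, the South site 9, the West site 10. Eliminate the South site.

the South site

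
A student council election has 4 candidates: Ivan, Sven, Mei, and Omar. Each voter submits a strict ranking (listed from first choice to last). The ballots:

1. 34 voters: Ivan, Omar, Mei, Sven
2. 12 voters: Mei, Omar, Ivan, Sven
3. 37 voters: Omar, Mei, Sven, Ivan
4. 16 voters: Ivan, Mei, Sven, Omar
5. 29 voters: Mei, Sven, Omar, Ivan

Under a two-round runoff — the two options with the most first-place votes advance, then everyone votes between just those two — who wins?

Round 1 first-place votes: Ivan 50, Sven 0, Mei 41, Omar 37.
Ivan and Mei advance.
Runoff: Ivan is preferred to Mei by 50 voters; Mei by 78.
Mei wins the runoff.

Mei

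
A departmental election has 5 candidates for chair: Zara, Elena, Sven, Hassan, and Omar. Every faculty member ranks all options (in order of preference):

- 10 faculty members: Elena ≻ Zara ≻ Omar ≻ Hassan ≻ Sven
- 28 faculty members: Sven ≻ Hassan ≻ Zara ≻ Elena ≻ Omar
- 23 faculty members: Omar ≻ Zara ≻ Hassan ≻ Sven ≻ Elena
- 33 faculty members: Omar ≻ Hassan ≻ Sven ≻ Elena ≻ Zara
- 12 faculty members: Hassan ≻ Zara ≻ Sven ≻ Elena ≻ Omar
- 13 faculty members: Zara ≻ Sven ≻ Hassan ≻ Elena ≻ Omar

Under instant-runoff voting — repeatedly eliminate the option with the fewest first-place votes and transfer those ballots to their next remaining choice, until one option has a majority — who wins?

Round 1: Zara 13, Elena 10, Sven 28, Hassan 12, Omar 56. Eliminate Elena.
Round 2: Zara 23, Sven 28, Hassan 12, Omar 56. Eliminate Hassan.
Round 3: Zara 35, Sven 28, Omar 56. Eliminate Sven.
Round 4: Zara 63, Omar 56. Zara has a majority.

Zara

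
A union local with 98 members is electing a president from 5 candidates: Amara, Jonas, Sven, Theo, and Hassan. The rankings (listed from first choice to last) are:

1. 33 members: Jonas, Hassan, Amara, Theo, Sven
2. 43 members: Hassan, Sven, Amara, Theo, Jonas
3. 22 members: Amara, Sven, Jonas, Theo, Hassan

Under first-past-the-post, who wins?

First-place votes: Amara 22, Jonas 33, Sven 0, Theo 0, Hassan 43.
Hassan has the most first-place votes.

Hassan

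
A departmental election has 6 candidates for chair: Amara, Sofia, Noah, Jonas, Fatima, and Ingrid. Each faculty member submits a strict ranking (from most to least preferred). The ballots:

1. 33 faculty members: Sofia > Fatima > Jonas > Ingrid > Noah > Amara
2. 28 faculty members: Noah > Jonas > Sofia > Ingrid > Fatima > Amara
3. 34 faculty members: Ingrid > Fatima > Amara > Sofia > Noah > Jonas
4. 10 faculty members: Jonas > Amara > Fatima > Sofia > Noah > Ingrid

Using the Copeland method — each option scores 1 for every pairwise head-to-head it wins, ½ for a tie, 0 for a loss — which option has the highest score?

Amara: loses to Sofia, Noah, Jonas, Fatima, and Ingrid → score 0.
Sofia: beats Amara, Noah, Jonas, Fatima, and Ingrid → score 5.
Noah: beats Amara and Jonas; loses to Sofia, Fatima, and Ingrid → score 2.
Jonas: beats Amara and Ingrid; loses to Sofia, Noah, and Fatima → score 2.
Fatima: beats Amara, Noah, and Jonas; loses to Sofia and Ingrid → score 3.
Ingrid: beats Amara, Noah, and Fatima; loses to Sofia and Jonas → score 3.
Sofia has the best pairwise record.

Sofia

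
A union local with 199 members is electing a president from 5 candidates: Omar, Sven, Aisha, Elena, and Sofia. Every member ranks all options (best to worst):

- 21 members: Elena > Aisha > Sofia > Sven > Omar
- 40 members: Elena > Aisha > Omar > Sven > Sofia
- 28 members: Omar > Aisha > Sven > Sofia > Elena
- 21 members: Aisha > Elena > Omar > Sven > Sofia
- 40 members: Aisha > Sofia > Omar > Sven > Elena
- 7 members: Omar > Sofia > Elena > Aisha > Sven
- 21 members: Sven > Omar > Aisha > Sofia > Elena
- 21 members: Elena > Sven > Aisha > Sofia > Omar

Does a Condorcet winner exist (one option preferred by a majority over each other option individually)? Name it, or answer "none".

Aisha

Aisha vs Omar: 143–56 for Aisha.
Aisha vs Sven: 157–42 for Aisha.
Aisha vs Elena: 110–89 for Aisha.
Aisha vs Sofia: 192–7 for Aisha.
Aisha beats every other option head-to-head.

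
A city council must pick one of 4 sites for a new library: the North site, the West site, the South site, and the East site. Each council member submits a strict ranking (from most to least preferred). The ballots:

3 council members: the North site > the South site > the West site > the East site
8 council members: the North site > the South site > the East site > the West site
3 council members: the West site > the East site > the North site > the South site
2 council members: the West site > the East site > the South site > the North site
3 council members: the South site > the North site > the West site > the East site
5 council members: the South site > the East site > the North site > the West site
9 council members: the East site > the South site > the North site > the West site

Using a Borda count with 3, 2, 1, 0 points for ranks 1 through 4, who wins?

the North site: 3·3 + 8·3 + 3·1 + 2·0 + 3·2 + 5·1 + 9·1 = 56
the West site: 3·1 + 8·0 + 3·3 + 2·3 + 3·1 + 5·0 + 9·0 = 21
the South site: 3·2 + 8·2 + 3·0 + 2·1 + 3·3 + 5·3 + 9·2 = 66
the East site: 3·0 + 8·1 + 3·2 + 2·2 + 3·0 + 5·2 + 9·3 = 55
the South site has the highest Borda score (66).

the South site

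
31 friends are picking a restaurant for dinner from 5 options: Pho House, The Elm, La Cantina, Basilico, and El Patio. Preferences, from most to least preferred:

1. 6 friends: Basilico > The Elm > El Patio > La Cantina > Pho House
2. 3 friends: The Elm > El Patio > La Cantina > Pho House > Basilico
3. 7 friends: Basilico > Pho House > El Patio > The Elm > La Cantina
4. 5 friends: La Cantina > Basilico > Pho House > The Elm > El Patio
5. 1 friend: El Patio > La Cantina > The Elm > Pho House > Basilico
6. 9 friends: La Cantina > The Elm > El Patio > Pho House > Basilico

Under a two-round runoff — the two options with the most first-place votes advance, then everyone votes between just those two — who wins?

Round 1 first-place votes: Pho House 0, The Elm 3, La Cantina 14, Basilico 13, El Patio 1.
La Cantina and Basilico advance.
Runoff: La Cantina is preferred to Basilico by 18 voters; Basilico by 13.
La Cantina wins the runoff.

La Cantina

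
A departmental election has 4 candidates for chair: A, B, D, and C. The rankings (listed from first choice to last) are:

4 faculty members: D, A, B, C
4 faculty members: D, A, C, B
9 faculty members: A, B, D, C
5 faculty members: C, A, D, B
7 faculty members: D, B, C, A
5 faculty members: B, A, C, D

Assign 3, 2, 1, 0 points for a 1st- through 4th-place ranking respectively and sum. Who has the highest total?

A

A: 4·2 + 4·2 + 9·3 + 5·2 + 7·0 + 5·2 = 63
B: 4·1 + 4·0 + 9·2 + 5·0 + 7·2 + 5·3 = 51
D: 4·3 + 4·3 + 9·1 + 5·1 + 7·3 + 5·0 = 59
C: 4·0 + 4·1 + 9·0 + 5·3 + 7·1 + 5·1 = 31
A has the highest Borda score (63).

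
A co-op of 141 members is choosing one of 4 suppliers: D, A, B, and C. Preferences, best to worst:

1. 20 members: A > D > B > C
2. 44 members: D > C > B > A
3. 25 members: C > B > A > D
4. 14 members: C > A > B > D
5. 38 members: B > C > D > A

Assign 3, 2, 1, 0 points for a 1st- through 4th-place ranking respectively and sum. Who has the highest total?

C

D: 20·2 + 44·3 + 25·0 + 14·0 + 38·1 = 210
A: 20·3 + 44·0 + 25·1 + 14·2 + 38·0 = 113
B: 20·1 + 44·1 + 25·2 + 14·1 + 38·3 = 242
C: 20·0 + 44·2 + 25·3 + 14·3 + 38·2 = 281
C has the highest Borda score (281).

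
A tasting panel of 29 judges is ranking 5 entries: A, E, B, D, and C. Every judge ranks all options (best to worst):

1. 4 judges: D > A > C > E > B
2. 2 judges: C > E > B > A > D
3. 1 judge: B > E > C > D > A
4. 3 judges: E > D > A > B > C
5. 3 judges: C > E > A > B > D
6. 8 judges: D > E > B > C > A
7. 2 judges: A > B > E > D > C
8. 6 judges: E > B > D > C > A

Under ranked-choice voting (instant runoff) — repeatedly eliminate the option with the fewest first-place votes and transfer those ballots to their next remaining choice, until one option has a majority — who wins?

E

Round 1: A 2, E 9, B 1, D 12, C 5. Eliminate B.
Round 2: A 2, E 10, D 12, C 5. Eliminate A.
Round 3: E 12, D 12, C 5. Eliminate C.
Round 4: E 17, D 12. E has a majority.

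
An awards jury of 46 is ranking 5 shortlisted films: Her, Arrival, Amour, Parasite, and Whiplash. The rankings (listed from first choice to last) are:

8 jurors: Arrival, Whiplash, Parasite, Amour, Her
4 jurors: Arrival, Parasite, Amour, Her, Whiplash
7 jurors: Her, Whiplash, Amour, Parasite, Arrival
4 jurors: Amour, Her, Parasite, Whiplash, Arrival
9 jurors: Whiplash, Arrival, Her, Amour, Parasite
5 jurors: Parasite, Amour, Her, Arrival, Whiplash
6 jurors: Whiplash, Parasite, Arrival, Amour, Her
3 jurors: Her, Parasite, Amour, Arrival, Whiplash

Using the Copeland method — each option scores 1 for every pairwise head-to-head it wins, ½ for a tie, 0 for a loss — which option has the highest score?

Whiplash

Her: ties Parasite and Whiplash; loses to Arrival and Amour → score 1.
Arrival: beats Her and Amour; loses to Parasite and Whiplash → score 2.
Amour: beats Her; loses to Arrival, Parasite, and Whiplash → score 1.
Parasite: beats Arrival and Amour; ties Her; loses to Whiplash → score 2.5.
Whiplash: beats Arrival, Amour, and Parasite; ties Her → score 3.5.
Whiplash has the best pairwise record.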